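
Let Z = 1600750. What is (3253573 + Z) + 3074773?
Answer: 7929096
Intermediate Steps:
(3253573 + Z) + 3074773 = (3253573 + 1600750) + 3074773 = 4854323 + 3074773 = 7929096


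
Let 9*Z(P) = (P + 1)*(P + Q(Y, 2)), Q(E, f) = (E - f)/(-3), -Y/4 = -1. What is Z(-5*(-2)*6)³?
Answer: 1280116548712/19683 ≈ 6.5037e+7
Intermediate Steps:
Y = 4 (Y = -4*(-1) = 4)
Q(E, f) = -E/3 + f/3 (Q(E, f) = (E - f)*(-⅓) = -E/3 + f/3)
Z(P) = (1 + P)*(-⅔ + P)/9 (Z(P) = ((P + 1)*(P + (-⅓*4 + (⅓)*2)))/9 = ((1 + P)*(P + (-4/3 + ⅔)))/9 = ((1 + P)*(P - ⅔))/9 = ((1 + P)*(-⅔ + P))/9 = (1 + P)*(-⅔ + P)/9)
Z(-5*(-2)*6)³ = (-2/27 + (-5*(-2)*6)²/9 + (-5*(-2)*6)/27)³ = (-2/27 + (10*6)²/9 + (10*6)/27)³ = (-2/27 + (⅑)*60² + (1/27)*60)³ = (-2/27 + (⅑)*3600 + 20/9)³ = (-2/27 + 400 + 20/9)³ = (10858/27)³ = 1280116548712/19683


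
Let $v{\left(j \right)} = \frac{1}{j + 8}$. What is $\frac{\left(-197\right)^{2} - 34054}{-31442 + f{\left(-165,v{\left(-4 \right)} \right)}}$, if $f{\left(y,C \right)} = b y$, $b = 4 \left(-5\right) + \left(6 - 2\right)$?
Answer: $- \frac{4755}{28802} \approx -0.16509$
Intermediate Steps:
$v{\left(j \right)} = \frac{1}{8 + j}$
$b = -16$ ($b = -20 + \left(6 - 2\right) = -20 + 4 = -16$)
$f{\left(y,C \right)} = - 16 y$
$\frac{\left(-197\right)^{2} - 34054}{-31442 + f{\left(-165,v{\left(-4 \right)} \right)}} = \frac{\left(-197\right)^{2} - 34054}{-31442 - -2640} = \frac{38809 - 34054}{-31442 + 2640} = \frac{4755}{-28802} = 4755 \left(- \frac{1}{28802}\right) = - \frac{4755}{28802}$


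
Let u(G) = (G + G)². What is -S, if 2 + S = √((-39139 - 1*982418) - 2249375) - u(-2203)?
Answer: 19412838 - 2*I*√817733 ≈ 1.9413e+7 - 1808.6*I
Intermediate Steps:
u(G) = 4*G² (u(G) = (2*G)² = 4*G²)
S = -19412838 + 2*I*√817733 (S = -2 + (√((-39139 - 1*982418) - 2249375) - 4*(-2203)²) = -2 + (√((-39139 - 982418) - 2249375) - 4*4853209) = -2 + (√(-1021557 - 2249375) - 1*19412836) = -2 + (√(-3270932) - 19412836) = -2 + (2*I*√817733 - 19412836) = -2 + (-19412836 + 2*I*√817733) = -19412838 + 2*I*√817733 ≈ -1.9413e+7 + 1808.6*I)
-S = -(-19412838 + 2*I*√817733) = 19412838 - 2*I*√817733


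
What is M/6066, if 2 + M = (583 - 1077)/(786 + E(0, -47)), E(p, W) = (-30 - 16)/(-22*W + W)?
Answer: -78425/180985176 ≈ -0.00043332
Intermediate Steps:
E(p, W) = 46/(21*W) (E(p, W) = -46*(-1/(21*W)) = -(-46)/(21*W) = 46/(21*W))
M = -78425/29836 (M = -2 + (583 - 1077)/(786 + (46/21)/(-47)) = -2 - 494/(786 + (46/21)*(-1/47)) = -2 - 494/(786 - 46/987) = -2 - 494/775736/987 = -2 - 494*987/775736 = -2 - 18753/29836 = -78425/29836 ≈ -2.6285)
M/6066 = -78425/29836/6066 = -78425/29836*1/6066 = -78425/180985176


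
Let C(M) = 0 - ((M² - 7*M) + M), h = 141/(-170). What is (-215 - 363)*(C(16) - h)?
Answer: 460003/5 ≈ 92001.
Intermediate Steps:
h = -141/170 (h = 141*(-1/170) = -141/170 ≈ -0.82941)
C(M) = -M² + 6*M (C(M) = 0 - (M² - 6*M) = 0 + (-M² + 6*M) = -M² + 6*M)
(-215 - 363)*(C(16) - h) = (-215 - 363)*(16*(6 - 1*16) - 1*(-141/170)) = -578*(16*(6 - 16) + 141/170) = -578*(16*(-10) + 141/170) = -578*(-160 + 141/170) = -578*(-27059/170) = 460003/5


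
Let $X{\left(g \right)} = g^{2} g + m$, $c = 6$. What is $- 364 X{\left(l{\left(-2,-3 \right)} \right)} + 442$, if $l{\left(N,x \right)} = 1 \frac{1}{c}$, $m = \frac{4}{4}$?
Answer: $\frac{4121}{54} \approx 76.315$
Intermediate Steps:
$m = 1$ ($m = 4 \cdot \frac{1}{4} = 1$)
$l{\left(N,x \right)} = \frac{1}{6}$ ($l{\left(N,x \right)} = 1 \cdot \frac{1}{6} = \frac{1}{6}$)
$X{\left(g \right)} = 1 + g^{3}$ ($X{\left(g \right)} = g^{2} g + 1 = g^{3} + 1 = 1 + g^{3}$)
$- 364 X{\left(l{\left(-2,-3 \right)} \right)} + 442 = - 364 \left(1 + \left(\frac{1}{6}\right)^{3}\right) + 442 = - 364 \left(1 + \frac{1}{216}\right) + 442 = \left(-364\right) \frac{217}{216} + 442 = - \frac{19747}{54} + 442 = \frac{4121}{54}$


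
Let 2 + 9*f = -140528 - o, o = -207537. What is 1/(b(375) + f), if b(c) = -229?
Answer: 9/64946 ≈ 0.00013858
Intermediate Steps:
f = 67007/9 (f = -2/9 + (-140528 - 1*(-207537))/9 = -2/9 + (-140528 + 207537)/9 = -2/9 + (1/9)*67009 = -2/9 + 67009/9 = 67007/9 ≈ 7445.2)
1/(b(375) + f) = 1/(-229 + 67007/9) = 1/(64946/9) = 9/64946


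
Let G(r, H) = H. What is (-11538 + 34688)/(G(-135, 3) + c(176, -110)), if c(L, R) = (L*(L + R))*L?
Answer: 23150/2044419 ≈ 0.011324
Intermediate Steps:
c(L, R) = L²*(L + R)
(-11538 + 34688)/(G(-135, 3) + c(176, -110)) = (-11538 + 34688)/(3 + 176²*(176 - 110)) = 23150/(3 + 30976*66) = 23150/(3 + 2044416) = 23150/2044419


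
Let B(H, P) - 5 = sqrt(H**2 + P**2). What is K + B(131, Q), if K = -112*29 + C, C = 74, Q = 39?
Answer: -3169 + sqrt(18682) ≈ -3032.3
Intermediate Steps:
B(H, P) = 5 + sqrt(H**2 + P**2)
K = -3174 (K = -112*29 + 74 = -3248 + 74 = -3174)
K + B(131, Q) = -3174 + (5 + sqrt(131**2 + 39**2)) = -3174 + (5 + sqrt(17161 + 1521)) = -3174 + (5 + sqrt(18682)) = -3169 + sqrt(18682)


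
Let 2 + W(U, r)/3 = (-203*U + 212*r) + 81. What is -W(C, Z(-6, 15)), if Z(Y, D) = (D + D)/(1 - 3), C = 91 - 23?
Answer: 50715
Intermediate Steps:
C = 68
Z(Y, D) = -D (Z(Y, D) = (2*D)/(-2) = (2*D)*(-½) = -D)
W(U, r) = 237 - 609*U + 636*r (W(U, r) = -6 + 3*((-203*U + 212*r) + 81) = -6 + 3*(81 - 203*U + 212*r) = -6 + (243 - 609*U + 636*r) = 237 - 609*U + 636*r)
-W(C, Z(-6, 15)) = -(237 - 609*68 + 636*(-1*15)) = -(237 - 41412 + 636*(-15)) = -(237 - 41412 - 9540) = -1*(-50715) = 50715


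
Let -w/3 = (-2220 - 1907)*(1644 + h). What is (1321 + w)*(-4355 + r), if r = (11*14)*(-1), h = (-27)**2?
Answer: -132480885906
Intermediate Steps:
h = 729
r = -154 (r = 154*(-1) = -154)
w = 29380113 (w = -3*(-2220 - 1907)*(1644 + 729) = -(-12381)*2373 = -3*(-9793371) = 29380113)
(1321 + w)*(-4355 + r) = (1321 + 29380113)*(-4355 - 154) = 29381434*(-4509) = -132480885906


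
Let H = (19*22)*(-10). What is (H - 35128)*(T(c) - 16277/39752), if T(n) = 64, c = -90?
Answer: -24841191777/9938 ≈ -2.4996e+6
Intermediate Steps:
H = -4180 (H = 418*(-10) = -4180)
(H - 35128)*(T(c) - 16277/39752) = (-4180 - 35128)*(64 - 16277/39752) = -39308*(64 - 16277*1/39752) = -39308*(64 - 16277/39752) = -39308*2527851/39752 = -24841191777/9938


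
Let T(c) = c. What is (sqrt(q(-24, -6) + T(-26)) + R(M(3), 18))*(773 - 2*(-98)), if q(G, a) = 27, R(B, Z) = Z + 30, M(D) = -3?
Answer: 47481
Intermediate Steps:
R(B, Z) = 30 + Z
(sqrt(q(-24, -6) + T(-26)) + R(M(3), 18))*(773 - 2*(-98)) = (sqrt(27 - 26) + (30 + 18))*(773 - 2*(-98)) = (sqrt(1) + 48)*(773 + 196) = (1 + 48)*969 = 49*969 = 47481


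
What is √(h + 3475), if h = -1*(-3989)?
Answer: 2*√1866 ≈ 86.394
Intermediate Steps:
h = 3989
√(h + 3475) = √(3989 + 3475) = √7464 = 2*√1866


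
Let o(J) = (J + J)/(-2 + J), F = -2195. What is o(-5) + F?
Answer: -15355/7 ≈ -2193.6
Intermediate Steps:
o(J) = 2*J/(-2 + J) (o(J) = (2*J)/(-2 + J) = 2*J/(-2 + J))
o(-5) + F = 2*(-5)/(-2 - 5) - 2195 = 2*(-5)/(-7) - 2195 = 2*(-5)*(-⅐) - 2195 = 10/7 - 2195 = -15355/7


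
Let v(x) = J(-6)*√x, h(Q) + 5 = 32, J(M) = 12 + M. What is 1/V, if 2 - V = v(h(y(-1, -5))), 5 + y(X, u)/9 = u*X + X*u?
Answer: -1/484 - 9*√3/484 ≈ -0.034274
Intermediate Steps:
y(X, u) = -45 + 18*X*u (y(X, u) = -45 + 9*(u*X + X*u) = -45 + 9*(X*u + X*u) = -45 + 9*(2*X*u) = -45 + 18*X*u)
h(Q) = 27 (h(Q) = -5 + 32 = 27)
v(x) = 6*√x (v(x) = (12 - 6)*√x = 6*√x)
V = 2 - 18*√3 (V = 2 - 6*√27 = 2 - 6*3*√3 = 2 - 18*√3 ≈ -29.177)
1/V = 1/(2 - 18*√3)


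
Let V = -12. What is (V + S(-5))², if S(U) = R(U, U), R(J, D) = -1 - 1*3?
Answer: 256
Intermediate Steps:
R(J, D) = -4 (R(J, D) = -1 - 3 = -4)
S(U) = -4
(V + S(-5))² = (-12 - 4)² = (-16)² = 256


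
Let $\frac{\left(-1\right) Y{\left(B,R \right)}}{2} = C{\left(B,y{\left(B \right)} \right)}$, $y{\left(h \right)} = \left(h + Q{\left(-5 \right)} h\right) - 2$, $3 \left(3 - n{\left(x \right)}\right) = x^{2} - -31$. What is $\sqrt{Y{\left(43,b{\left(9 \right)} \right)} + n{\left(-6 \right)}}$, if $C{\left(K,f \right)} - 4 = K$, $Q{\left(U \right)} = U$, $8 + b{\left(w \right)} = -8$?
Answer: $\frac{2 i \sqrt{255}}{3} \approx 10.646 i$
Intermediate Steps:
$b{\left(w \right)} = -16$ ($b{\left(w \right)} = -8 - 8 = -16$)
$n{\left(x \right)} = - \frac{22}{3} - \frac{x^{2}}{3}$ ($n{\left(x \right)} = 3 - \frac{x^{2} - -31}{3} = 3 - \frac{x^{2} + 31}{3} = 3 - \frac{31 + x^{2}}{3} = 3 - \left(\frac{31}{3} + \frac{x^{2}}{3}\right) = - \frac{22}{3} - \frac{x^{2}}{3}$)
$y{\left(h \right)} = -2 - 4 h$ ($y{\left(h \right)} = \left(h - 5 h\right) - 2 = - 4 h - 2 = -2 - 4 h$)
$C{\left(K,f \right)} = 4 + K$
$Y{\left(B,R \right)} = -8 - 2 B$ ($Y{\left(B,R \right)} = - 2 \left(4 + B\right) = -8 - 2 B$)
$\sqrt{Y{\left(43,b{\left(9 \right)} \right)} + n{\left(-6 \right)}} = \sqrt{\left(-8 - 86\right) - \left(\frac{22}{3} + \frac{\left(-6\right)^{2}}{3}\right)} = \sqrt{\left(-8 - 86\right) - \frac{58}{3}} = \sqrt{-94 - \frac{58}{3}} = \sqrt{- \frac{340}{3}} = \frac{2 i \sqrt{255}}{3}$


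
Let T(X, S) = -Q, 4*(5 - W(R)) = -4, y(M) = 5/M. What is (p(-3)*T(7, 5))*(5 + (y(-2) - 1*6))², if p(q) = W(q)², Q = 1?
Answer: -441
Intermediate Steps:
W(R) = 6 (W(R) = 5 - ¼*(-4) = 5 + 1 = 6)
T(X, S) = -1 (T(X, S) = -1*1 = -1)
p(q) = 36 (p(q) = 6² = 36)
(p(-3)*T(7, 5))*(5 + (y(-2) - 1*6))² = (36*(-1))*(5 + (5/(-2) - 1*6))² = -36*(5 + (5*(-½) - 6))² = -36*(5 + (-5/2 - 6))² = -36*(5 - 17/2)² = -36*(-7/2)² = -36*49/4 = -441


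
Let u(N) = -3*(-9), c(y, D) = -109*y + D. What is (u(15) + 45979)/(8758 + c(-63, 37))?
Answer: 23003/7831 ≈ 2.9374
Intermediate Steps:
c(y, D) = D - 109*y
u(N) = 27
(u(15) + 45979)/(8758 + c(-63, 37)) = (27 + 45979)/(8758 + (37 - 109*(-63))) = 46006/(8758 + (37 + 6867)) = 46006/(8758 + 6904) = 46006/15662 = 46006*(1/15662) = 23003/7831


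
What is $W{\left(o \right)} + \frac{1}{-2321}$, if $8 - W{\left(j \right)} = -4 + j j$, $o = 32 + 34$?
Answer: $- \frac{10082425}{2321} \approx -4344.0$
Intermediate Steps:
$o = 66$
$W{\left(j \right)} = 12 - j^{2}$ ($W{\left(j \right)} = 8 - \left(-4 + j j\right) = 8 - \left(-4 + j^{2}\right) = 12 - j^{2}$)
$W{\left(o \right)} + \frac{1}{-2321} = \left(12 - 66^{2}\right) + \frac{1}{-2321} = \left(12 - 4356\right) - \frac{1}{2321} = -4344 - \frac{1}{2321} = - \frac{10082425}{2321}$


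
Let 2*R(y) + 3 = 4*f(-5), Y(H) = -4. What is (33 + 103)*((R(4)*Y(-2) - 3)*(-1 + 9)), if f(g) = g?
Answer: 46784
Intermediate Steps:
R(y) = -23/2 (R(y) = -3/2 + (4*(-5))/2 = -3/2 + (½)*(-20) = -3/2 - 10 = -23/2)
(33 + 103)*((R(4)*Y(-2) - 3)*(-1 + 9)) = (33 + 103)*((-23/2*(-4) - 3)*(-1 + 9)) = 136*((46 - 3)*8) = 136*(43*8) = 136*344 = 46784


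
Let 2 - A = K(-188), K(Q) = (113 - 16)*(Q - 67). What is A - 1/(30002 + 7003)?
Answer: 915392684/37005 ≈ 24737.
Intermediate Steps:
K(Q) = -6499 + 97*Q (K(Q) = 97*(-67 + Q) = -6499 + 97*Q)
A = 24737 (A = 2 - (-6499 + 97*(-188)) = 2 - (-6499 - 18236) = 2 - 1*(-24735) = 2 + 24735 = 24737)
A - 1/(30002 + 7003) = 24737 - 1/(30002 + 7003) = 24737 - 1/37005 = 915392684/37005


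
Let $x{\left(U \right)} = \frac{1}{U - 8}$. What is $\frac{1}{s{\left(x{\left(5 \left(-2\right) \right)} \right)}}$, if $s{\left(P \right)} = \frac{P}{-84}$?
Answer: $1512$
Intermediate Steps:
$x{\left(U \right)} = \frac{1}{-8 + U}$
$s{\left(P \right)} = - \frac{P}{84}$ ($s{\left(P \right)} = P \left(- \frac{1}{84}\right) = - \frac{P}{84}$)
$\frac{1}{s{\left(x{\left(5 \left(-2\right) \right)} \right)}} = \frac{1}{\left(- \frac{1}{84}\right) \frac{1}{-8 + 5 \left(-2\right)}} = \frac{1}{\left(- \frac{1}{84}\right) \frac{1}{-8 - 10}} = \frac{1}{\left(- \frac{1}{84}\right) \frac{1}{-18}} = \frac{1}{\left(- \frac{1}{84}\right) \left(- \frac{1}{18}\right)} = \frac{1}{\frac{1}{1512}} = 1512$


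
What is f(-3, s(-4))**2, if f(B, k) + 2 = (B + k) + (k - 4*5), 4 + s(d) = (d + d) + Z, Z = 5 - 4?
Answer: 2209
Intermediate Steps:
Z = 1
s(d) = -3 + 2*d (s(d) = -4 + ((d + d) + 1) = -4 + (2*d + 1) = -4 + (1 + 2*d) = -3 + 2*d)
f(B, k) = -22 + B + 2*k (f(B, k) = -2 + ((B + k) + (k - 4*5)) = -2 + ((B + k) + (k - 20)) = -2 + ((B + k) + (-20 + k)) = -2 + (-20 + B + 2*k) = -22 + B + 2*k)
f(-3, s(-4))**2 = (-22 - 3 + 2*(-3 + 2*(-4)))**2 = (-22 - 3 + 2*(-3 - 8))**2 = (-22 - 3 + 2*(-11))**2 = (-22 - 3 - 22)**2 = (-47)**2 = 2209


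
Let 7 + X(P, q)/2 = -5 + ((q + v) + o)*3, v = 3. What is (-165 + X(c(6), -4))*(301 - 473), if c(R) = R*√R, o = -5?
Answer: 38700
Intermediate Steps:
c(R) = R^(3/2)
X(P, q) = -36 + 6*q (X(P, q) = -14 + 2*(-5 + ((q + 3) - 5)*3) = -14 + 2*(-5 + ((3 + q) - 5)*3) = -14 + 2*(-5 + (-2 + q)*3) = -14 + 2*(-5 + (-6 + 3*q)) = -14 + 2*(-11 + 3*q) = -14 + (-22 + 6*q) = -36 + 6*q)
(-165 + X(c(6), -4))*(301 - 473) = (-165 + (-36 + 6*(-4)))*(301 - 473) = (-165 + (-36 - 24))*(-172) = (-165 - 60)*(-172) = -225*(-172) = 38700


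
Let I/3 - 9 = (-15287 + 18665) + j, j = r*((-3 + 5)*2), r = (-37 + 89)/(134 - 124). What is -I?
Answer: -51117/5 ≈ -10223.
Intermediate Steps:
r = 26/5 (r = 52/10 = 52*(⅒) = 26/5 ≈ 5.2000)
j = 104/5 (j = 26*((-3 + 5)*2)/5 = 26*(2*2)/5 = (26/5)*4 = 104/5 ≈ 20.800)
I = 51117/5 (I = 27 + 3*((-15287 + 18665) + 104/5) = 27 + 3*(3378 + 104/5) = 27 + 3*(16994/5) = 27 + 50982/5 = 51117/5 ≈ 10223.)
-I = -1*51117/5 = -51117/5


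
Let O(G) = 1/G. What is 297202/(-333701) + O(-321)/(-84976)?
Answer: -8106866592091/9102460952496 ≈ -0.89062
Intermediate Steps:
297202/(-333701) + O(-321)/(-84976) = 297202/(-333701) + 1/(-321*(-84976)) = 297202*(-1/333701) - 1/321*(-1/84976) = -297202/333701 + 1/27277296 = -8106866592091/9102460952496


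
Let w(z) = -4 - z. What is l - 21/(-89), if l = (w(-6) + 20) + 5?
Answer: 2424/89 ≈ 27.236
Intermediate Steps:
w(z) = -4 - z
l = 27 (l = ((-4 - 1*(-6)) + 20) + 5 = ((-4 + 6) + 20) + 5 = (2 + 20) + 5 = 22 + 5 = 27)
l - 21/(-89) = 27 - 21/(-89) = 27 - 21*(-1/89) = 27 + 21/89 = 2424/89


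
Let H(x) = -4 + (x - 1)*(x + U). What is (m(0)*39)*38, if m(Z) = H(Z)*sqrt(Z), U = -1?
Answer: 0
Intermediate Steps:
H(x) = -4 + (-1 + x)**2 (H(x) = -4 + (x - 1)*(x - 1) = -4 + (-1 + x)*(-1 + x) = -4 + (-1 + x)**2)
m(Z) = sqrt(Z)*(-3 + Z**2 - 2*Z) (m(Z) = (-3 + Z**2 - 2*Z)*sqrt(Z) = sqrt(Z)*(-3 + Z**2 - 2*Z))
(m(0)*39)*38 = ((sqrt(0)*(-3 + 0**2 - 2*0))*39)*38 = ((0*(-3 + 0 + 0))*39)*38 = ((0*(-3))*39)*38 = (0*39)*38 = 0*38 = 0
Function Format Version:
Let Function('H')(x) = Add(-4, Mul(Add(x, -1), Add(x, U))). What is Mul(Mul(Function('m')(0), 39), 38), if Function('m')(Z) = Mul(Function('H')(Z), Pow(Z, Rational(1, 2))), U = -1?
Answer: 0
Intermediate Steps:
Function('H')(x) = Add(-4, Pow(Add(-1, x), 2)) (Function('H')(x) = Add(-4, Mul(Add(x, -1), Add(x, -1))) = Add(-4, Mul(Add(-1, x), Add(-1, x))) = Add(-4, Pow(Add(-1, x), 2)))
Function('m')(Z) = Mul(Pow(Z, Rational(1, 2)), Add(-3, Pow(Z, 2), Mul(-2, Z))) (Function('m')(Z) = Mul(Add(-3, Pow(Z, 2), Mul(-2, Z)), Pow(Z, Rational(1, 2))) = Mul(Pow(Z, Rational(1, 2)), Add(-3, Pow(Z, 2), Mul(-2, Z))))
Mul(Mul(Function('m')(0), 39), 38) = Mul(Mul(Mul(Pow(0, Rational(1, 2)), Add(-3, Pow(0, 2), Mul(-2, 0))), 39), 38) = Mul(Mul(Mul(0, Add(-3, 0, 0)), 39), 38) = Mul(Mul(Mul(0, -3), 39), 38) = Mul(Mul(0, 39), 38) = Mul(0, 38) = 0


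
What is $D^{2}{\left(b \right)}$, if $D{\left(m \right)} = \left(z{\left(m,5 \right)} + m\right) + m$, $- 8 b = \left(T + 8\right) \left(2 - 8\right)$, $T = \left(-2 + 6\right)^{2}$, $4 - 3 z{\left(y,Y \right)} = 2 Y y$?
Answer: $\frac{4624}{9} \approx 513.78$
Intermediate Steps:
$z{\left(y,Y \right)} = \frac{4}{3} - \frac{2 Y y}{3}$
$T = 16$ ($T = 4^{2} = 16$)
$b = 18$ ($b = - \frac{\left(16 + 8\right) \left(2 - 8\right)}{8} = - \frac{24 \left(-6\right)}{8} = \left(- \frac{1}{8}\right) \left(-144\right) = 18$)
$D{\left(m \right)} = \frac{4}{3} - \frac{4 m}{3}$ ($D{\left(m \right)} = \left(\left(\frac{4}{3} - \frac{10 m}{3}\right) + m\right) + m = \left(\frac{4}{3} - \frac{7 m}{3}\right) + m = \frac{4}{3} - \frac{4 m}{3}$)
$D^{2}{\left(b \right)} = \left(\frac{4}{3} - 24\right)^{2} = \left(- \frac{68}{3}\right)^{2} = \frac{4624}{9}$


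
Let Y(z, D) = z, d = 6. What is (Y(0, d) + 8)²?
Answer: 64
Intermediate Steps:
(Y(0, d) + 8)² = (0 + 8)² = 8² = 64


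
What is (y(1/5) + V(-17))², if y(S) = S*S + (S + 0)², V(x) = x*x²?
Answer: 15085489329/625 ≈ 2.4137e+7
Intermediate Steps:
V(x) = x³
y(S) = 2*S² (y(S) = S² + S² = 2*S²)
(y(1/5) + V(-17))² = (2*(1/5)² + (-17)³)² = (2*(⅕)² - 4913)² = (2*(1/25) - 4913)² = (2/25 - 4913)² = (-122823/25)² = 15085489329/625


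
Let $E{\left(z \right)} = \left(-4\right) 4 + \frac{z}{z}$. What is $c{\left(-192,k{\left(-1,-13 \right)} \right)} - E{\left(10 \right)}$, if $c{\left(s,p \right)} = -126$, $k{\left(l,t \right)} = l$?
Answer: $-111$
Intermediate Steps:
$E{\left(z \right)} = -15$ ($E{\left(z \right)} = -16 + 1 = -15$)
$c{\left(-192,k{\left(-1,-13 \right)} \right)} - E{\left(10 \right)} = -126 - -15 = -126 + 15 = -111$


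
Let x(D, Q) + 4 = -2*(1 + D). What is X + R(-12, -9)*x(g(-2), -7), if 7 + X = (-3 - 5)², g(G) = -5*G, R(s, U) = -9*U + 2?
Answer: -2101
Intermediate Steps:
R(s, U) = 2 - 9*U
x(D, Q) = -6 - 2*D (x(D, Q) = -4 - 2*(1 + D) = -4 + (-2 - 2*D) = -6 - 2*D)
X = 57 (X = -7 + (-3 - 5)² = -7 + (-8)² = -7 + 64 = 57)
X + R(-12, -9)*x(g(-2), -7) = 57 + (2 - 9*(-9))*(-6 - (-10)*(-2)) = 57 + (2 + 81)*(-6 - 2*10) = 57 + 83*(-6 - 20) = 57 + 83*(-26) = 57 - 2158 = -2101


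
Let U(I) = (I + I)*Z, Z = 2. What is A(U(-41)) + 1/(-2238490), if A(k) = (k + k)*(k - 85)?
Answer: 182821955279/2238490 ≈ 81672.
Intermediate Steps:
U(I) = 4*I (U(I) = (I + I)*2 = (2*I)*2 = 4*I)
A(k) = 2*k*(-85 + k) (A(k) = (2*k)*(-85 + k) = 2*k*(-85 + k))
A(U(-41)) + 1/(-2238490) = 2*(4*(-41))*(-85 + 4*(-41)) + 1/(-2238490) = 2*(-164)*(-85 - 164) - 1/2238490 = 2*(-164)*(-249) - 1/2238490 = 81672 - 1/2238490 = 182821955279/2238490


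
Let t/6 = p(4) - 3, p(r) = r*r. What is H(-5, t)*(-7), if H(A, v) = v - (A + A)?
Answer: -616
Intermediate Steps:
p(r) = r**2
t = 78 (t = 6*(4**2 - 3) = 6*(16 - 3) = 6*13 = 78)
H(A, v) = v - 2*A
H(-5, t)*(-7) = (78 - 2*(-5))*(-7) = (78 + 10)*(-7) = 88*(-7) = -616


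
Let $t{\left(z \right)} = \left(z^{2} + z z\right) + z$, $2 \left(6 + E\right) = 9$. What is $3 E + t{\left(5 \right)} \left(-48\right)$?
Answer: $- \frac{5289}{2} \approx -2644.5$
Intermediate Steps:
$E = - \frac{3}{2}$ ($E = -6 + \frac{1}{2} \cdot 9 = -6 + \frac{9}{2} = - \frac{3}{2} \approx -1.5$)
$t{\left(z \right)} = z + 2 z^{2}$ ($t{\left(z \right)} = \left(z^{2} + z^{2}\right) + z = 2 z^{2} + z = z + 2 z^{2}$)
$3 E + t{\left(5 \right)} \left(-48\right) = 3 \left(- \frac{3}{2}\right) + 5 \left(1 + 2 \cdot 5\right) \left(-48\right) = - \frac{9}{2} + 5 \left(1 + 10\right) \left(-48\right) = - \frac{9}{2} + 5 \cdot 11 \left(-48\right) = - \frac{9}{2} + 55 \left(-48\right) = - \frac{9}{2} - 2640 = - \frac{5289}{2}$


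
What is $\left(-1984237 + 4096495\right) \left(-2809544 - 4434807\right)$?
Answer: $-15301938354558$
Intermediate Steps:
$\left(-1984237 + 4096495\right) \left(-2809544 - 4434807\right) = 2112258 \left(-7244351\right) = -15301938354558$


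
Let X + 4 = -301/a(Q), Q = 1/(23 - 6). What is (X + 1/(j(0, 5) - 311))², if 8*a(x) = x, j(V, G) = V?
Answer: 162112507340281/96721 ≈ 1.6761e+9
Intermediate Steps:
Q = 1/17 ≈ 0.058824
a(x) = x/8
X = -40940 (X = -4 - 301/((⅛)*(1/17)) = -4 - 301/1/136 = -4 - 301*136 = -4 - 40936 = -40940)
(X + 1/(j(0, 5) - 311))² = (-40940 + 1/(0 - 311))² = (-40940 + 1/(-311))² = (-40940 - 1/311)² = (-12732341/311)² = 162112507340281/96721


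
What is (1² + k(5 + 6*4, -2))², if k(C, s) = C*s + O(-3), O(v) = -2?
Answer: 3481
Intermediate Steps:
k(C, s) = -2 + C*s (k(C, s) = C*s - 2 = -2 + C*s)
(1² + k(5 + 6*4, -2))² = (1² + (-2 + (5 + 6*4)*(-2)))² = (1 + (-2 + (5 + 24)*(-2)))² = (1 + (-2 + 29*(-2)))² = (1 + (-2 - 58))² = (1 - 60)² = (-59)² = 3481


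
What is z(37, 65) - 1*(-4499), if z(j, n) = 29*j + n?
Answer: 5637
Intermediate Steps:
z(j, n) = n + 29*j
z(37, 65) - 1*(-4499) = (65 + 29*37) - 1*(-4499) = (65 + 1073) + 4499 = 1138 + 4499 = 5637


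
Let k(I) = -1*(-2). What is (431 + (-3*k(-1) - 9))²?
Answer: 173056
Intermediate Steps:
k(I) = 2
(431 + (-3*k(-1) - 9))² = (431 + (-3*2 - 9))² = (431 + (-6 - 9))² = (431 - 15)² = 416² = 173056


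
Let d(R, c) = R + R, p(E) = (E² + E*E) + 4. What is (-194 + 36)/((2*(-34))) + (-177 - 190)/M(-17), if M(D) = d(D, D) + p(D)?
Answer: 15407/9316 ≈ 1.6538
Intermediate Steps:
p(E) = 4 + 2*E² (p(E) = (E² + E²) + 4 = 2*E² + 4 = 4 + 2*E²)
d(R, c) = 2*R
M(D) = 4 + 2*D + 2*D² (M(D) = 2*D + (4 + 2*D²) = 4 + 2*D + 2*D²)
(-194 + 36)/((2*(-34))) + (-177 - 190)/M(-17) = (-194 + 36)/((2*(-34))) + (-177 - 190)/(4 + 2*(-17) + 2*(-17)²) = -158/(-68) - 367/(4 - 34 + 2*289) = -158*(-1/68) - 367/(4 - 34 + 578) = 79/34 - 367/548 = 15407/9316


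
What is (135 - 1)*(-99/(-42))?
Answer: 2211/7 ≈ 315.86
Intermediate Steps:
(135 - 1)*(-99/(-42)) = 134*(-99*(-1/42)) = 134*(33/14) = 2211/7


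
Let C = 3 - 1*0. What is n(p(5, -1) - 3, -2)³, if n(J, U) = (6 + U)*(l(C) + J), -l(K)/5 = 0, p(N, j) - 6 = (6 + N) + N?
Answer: 438976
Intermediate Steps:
C = 3 (C = 3 + 0 = 3)
p(N, j) = 12 + 2*N (p(N, j) = 6 + ((6 + N) + N) = 6 + (6 + 2*N) = 12 + 2*N)
l(K) = 0 (l(K) = -5*0 = 0)
n(J, U) = J*(6 + U) (n(J, U) = (6 + U)*(0 + J) = (6 + U)*J = J*(6 + U))
n(p(5, -1) - 3, -2)³ = (((12 + 2*5) - 3)*(6 - 2))³ = (((12 + 10) - 3)*4)³ = ((22 - 3)*4)³ = (19*4)³ = 76³ = 438976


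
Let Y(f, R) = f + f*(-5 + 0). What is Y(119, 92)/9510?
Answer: -238/4755 ≈ -0.050053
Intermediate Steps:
Y(f, R) = -4*f (Y(f, R) = f + f*(-5) = f - 5*f = -4*f)
Y(119, 92)/9510 = -4*119/9510 = -476*1/9510 = -238/4755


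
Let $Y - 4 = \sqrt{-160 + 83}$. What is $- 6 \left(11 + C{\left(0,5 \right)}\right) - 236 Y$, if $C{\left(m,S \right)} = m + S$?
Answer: $-1040 - 236 i \sqrt{77} \approx -1040.0 - 2070.9 i$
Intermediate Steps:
$C{\left(m,S \right)} = S + m$
$Y = 4 + i \sqrt{77}$ ($Y = 4 + \sqrt{-160 + 83} = 4 + \sqrt{-77} = 4 + i \sqrt{77} \approx 4.0 + 8.775 i$)
$- 6 \left(11 + C{\left(0,5 \right)}\right) - 236 Y = - 6 \left(11 + \left(5 + 0\right)\right) - 236 \left(4 + i \sqrt{77}\right) = - 6 \left(11 + 5\right) - \left(944 + 236 i \sqrt{77}\right) = \left(-6\right) 16 - \left(944 + 236 i \sqrt{77}\right) = -96 - \left(944 + 236 i \sqrt{77}\right) = -1040 - 236 i \sqrt{77}$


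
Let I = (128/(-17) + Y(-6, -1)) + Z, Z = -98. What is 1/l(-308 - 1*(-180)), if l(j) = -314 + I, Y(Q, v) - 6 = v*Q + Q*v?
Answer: -17/6826 ≈ -0.0024905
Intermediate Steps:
Y(Q, v) = 6 + 2*Q*v (Y(Q, v) = 6 + (v*Q + Q*v) = 6 + (Q*v + Q*v) = 6 + 2*Q*v)
I = -1488/17 (I = (128/(-17) + (6 + 2*(-6)*(-1))) - 98 = (128*(-1/17) + (6 + 12)) - 98 = (-128/17 + 18) - 98 = 178/17 - 98 = -1488/17 ≈ -87.529)
l(j) = -6826/17 (l(j) = -314 - 1488/17 = -6826/17)
1/l(-308 - 1*(-180)) = 1/(-6826/17) = -17/6826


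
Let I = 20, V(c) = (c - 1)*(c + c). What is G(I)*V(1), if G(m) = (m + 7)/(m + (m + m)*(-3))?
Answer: 0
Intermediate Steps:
V(c) = 2*c*(-1 + c) (V(c) = (-1 + c)*(2*c) = 2*c*(-1 + c))
G(m) = -(7 + m)/(5*m) (G(m) = (7 + m)/(m + (2*m)*(-3)) = (7 + m)/(m - 6*m) = (7 + m)/((-5*m)) = (7 + m)*(-1/(5*m)) = -(7 + m)/(5*m))
G(I)*V(1) = ((1/5)*(-7 - 1*20)/20)*(2*1*(-1 + 1)) = ((1/5)*(1/20)*(-7 - 20))*(2*1*0) = ((1/5)*(1/20)*(-27))*0 = -27/100*0 = 0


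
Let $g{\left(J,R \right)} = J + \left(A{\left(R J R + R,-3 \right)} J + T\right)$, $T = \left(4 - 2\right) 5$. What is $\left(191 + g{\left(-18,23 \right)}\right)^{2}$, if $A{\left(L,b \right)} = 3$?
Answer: $16641$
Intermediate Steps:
$T = 10$ ($T = 2 \cdot 5 = 10$)
$g{\left(J,R \right)} = 10 + 4 J$ ($g{\left(J,R \right)} = J + \left(3 J + 10\right) = J + \left(10 + 3 J\right) = 10 + 4 J$)
$\left(191 + g{\left(-18,23 \right)}\right)^{2} = \left(191 + \left(10 + 4 \left(-18\right)\right)\right)^{2} = \left(191 + \left(10 - 72\right)\right)^{2} = \left(191 - 62\right)^{2} = 129^{2} = 16641$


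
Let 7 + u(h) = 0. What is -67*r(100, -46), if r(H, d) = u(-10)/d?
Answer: -469/46 ≈ -10.196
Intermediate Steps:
u(h) = -7 (u(h) = -7 + 0 = -7)
r(H, d) = -7/d
-67*r(100, -46) = -(-469)/(-46) = -(-469)*(-1)/46 = -67*7/46 = -469/46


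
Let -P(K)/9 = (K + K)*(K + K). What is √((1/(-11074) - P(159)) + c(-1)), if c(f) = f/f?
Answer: √2277771658482/1582 ≈ 954.00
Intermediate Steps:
P(K) = -36*K² (P(K) = -9*(K + K)*(K + K) = -9*2*K*2*K = -36*K²)
c(f) = 1
√((1/(-11074) - P(159)) + c(-1)) = √((1/(-11074) - (-36)*159²) + 1) = √((-1/11074 - (-36)*25281) + 1) = √((-1/11074 - 1*(-910116)) + 1) = √((-1/11074 + 910116) + 1) = √(10078624583/11074 + 1) = √(10078635657/11074) = √2277771658482/1582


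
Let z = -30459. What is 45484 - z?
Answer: 75943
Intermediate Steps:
45484 - z = 45484 - 1*(-30459) = 45484 + 30459 = 75943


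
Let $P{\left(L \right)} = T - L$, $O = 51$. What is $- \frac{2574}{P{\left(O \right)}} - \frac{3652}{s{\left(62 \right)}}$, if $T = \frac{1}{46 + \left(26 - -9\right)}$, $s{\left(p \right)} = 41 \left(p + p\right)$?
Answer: $\frac{130612592}{2624615} \approx 49.764$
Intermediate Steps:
$s{\left(p \right)} = 82 p$ ($s{\left(p \right)} = 41 \cdot 2 p = 82 p$)
$T = \frac{1}{81}$ ($T = \frac{1}{46 + \left(26 + 9\right)} = \frac{1}{46 + 35} = \frac{1}{81} \approx 0.012346$)
$P{\left(L \right)} = \frac{1}{81} - L$
$- \frac{2574}{P{\left(O \right)}} - \frac{3652}{s{\left(62 \right)}} = - \frac{2574}{\frac{1}{81} - 51} - \frac{3652}{82 \cdot 62} = - \frac{2574}{\frac{1}{81} - 51} - \frac{3652}{5084} = - \frac{2574}{- \frac{4130}{81}} - \frac{913}{1271} = \left(-2574\right) \left(- \frac{81}{4130}\right) - \frac{913}{1271} = \frac{104247}{2065} - \frac{913}{1271} = \frac{130612592}{2624615}$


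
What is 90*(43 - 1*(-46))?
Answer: 8010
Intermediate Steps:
90*(43 - 1*(-46)) = 90*(43 + 46) = 90*89 = 8010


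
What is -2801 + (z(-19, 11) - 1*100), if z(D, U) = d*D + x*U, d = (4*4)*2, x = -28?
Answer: -3817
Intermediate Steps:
d = 32 (d = 16*2 = 32)
z(D, U) = -28*U + 32*D (z(D, U) = 32*D - 28*U = -28*U + 32*D)
-2801 + (z(-19, 11) - 1*100) = -2801 + ((-28*11 + 32*(-19)) - 1*100) = -2801 + ((-308 - 608) - 100) = -2801 + (-916 - 100) = -2801 - 1016 = -3817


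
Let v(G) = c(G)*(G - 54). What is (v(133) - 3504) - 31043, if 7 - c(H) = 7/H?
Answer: -645965/19 ≈ -33998.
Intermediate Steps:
c(H) = 7 - 7/H
v(G) = (-54 + G)*(7 - 7/G) (v(G) = (7 - 7/G)*(G - 54) = (7 - 7/G)*(-54 + G) = (-54 + G)*(7 - 7/G))
(v(133) - 3504) - 31043 = ((-385 + 7*133 + 378/133) - 3504) - 31043 = ((-385 + 931 + 378*(1/133)) - 3504) - 31043 = ((-385 + 931 + 54/19) - 3504) - 31043 = (10428/19 - 3504) - 31043 = -56148/19 - 31043 = -645965/19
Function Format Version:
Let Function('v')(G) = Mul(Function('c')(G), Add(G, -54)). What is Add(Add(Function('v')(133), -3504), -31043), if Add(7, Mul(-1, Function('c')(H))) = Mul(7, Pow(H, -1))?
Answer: Rational(-645965, 19) ≈ -33998.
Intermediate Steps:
Function('c')(H) = Add(7, Mul(-7, Pow(H, -1))) (Function('c')(H) = Add(7, Mul(-1, Mul(7, Pow(H, -1)))) = Add(7, Mul(-7, Pow(H, -1))))
Function('v')(G) = Mul(Add(-54, G), Add(7, Mul(-7, Pow(G, -1)))) (Function('v')(G) = Mul(Add(7, Mul(-7, Pow(G, -1))), Add(G, -54)) = Mul(Add(7, Mul(-7, Pow(G, -1))), Add(-54, G)) = Mul(Add(-54, G), Add(7, Mul(-7, Pow(G, -1)))))
Add(Add(Function('v')(133), -3504), -31043) = Add(Add(Add(-385, Mul(7, 133), Mul(378, Pow(133, -1))), -3504), -31043) = Add(Add(Add(-385, 931, Mul(378, Rational(1, 133))), -3504), -31043) = Add(Add(Add(-385, 931, Rational(54, 19)), -3504), -31043) = Add(Add(Rational(10428, 19), -3504), -31043) = Add(Rational(-56148, 19), -31043) = Rational(-645965, 19)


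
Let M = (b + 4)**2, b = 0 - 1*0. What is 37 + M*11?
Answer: 213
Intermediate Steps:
b = 0 (b = 0 + 0 = 0)
M = 16 (M = (0 + 4)**2 = 4**2 = 16)
37 + M*11 = 37 + 16*11 = 37 + 176 = 213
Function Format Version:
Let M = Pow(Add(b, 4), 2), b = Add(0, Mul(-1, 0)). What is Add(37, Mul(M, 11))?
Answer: 213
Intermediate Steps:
b = 0 (b = Add(0, 0) = 0)
M = 16 (M = Pow(Add(0, 4), 2) = Pow(4, 2) = 16)
Add(37, Mul(M, 11)) = Add(37, Mul(16, 11)) = Add(37, 176) = 213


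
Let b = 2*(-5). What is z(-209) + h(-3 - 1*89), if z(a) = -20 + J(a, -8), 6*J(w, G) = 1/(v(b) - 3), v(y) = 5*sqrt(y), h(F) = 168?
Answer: 76663/518 - 5*I*sqrt(10)/1554 ≈ 148.0 - 0.010175*I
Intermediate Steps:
b = -10
J(w, G) = 1/(6*(-3 + 5*I*sqrt(10))) (J(w, G) = 1/(6*(5*sqrt(-10) - 3)) = 1/(6*(5*(I*sqrt(10)) - 3)) = 1/(6*(5*I*sqrt(10) - 3)) = 1/(6*(-3 + 5*I*sqrt(10))))
z(a) = -10361/518 - 5*I*sqrt(10)/1554 (z(a) = -20 + (-1/518 - 5*I*sqrt(10)/1554) = -10361/518 - 5*I*sqrt(10)/1554)
z(-209) + h(-3 - 1*89) = (-10361/518 - 5*I*sqrt(10)/1554) + 168 = 76663/518 - 5*I*sqrt(10)/1554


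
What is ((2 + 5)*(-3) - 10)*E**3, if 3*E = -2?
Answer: 248/27 ≈ 9.1852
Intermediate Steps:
E = -2/3 (E = (1/3)*(-2) = -2/3 ≈ -0.66667)
((2 + 5)*(-3) - 10)*E**3 = ((2 + 5)*(-3) - 10)*(-2/3)**3 = (7*(-3) - 10)*(-8/27) = (-21 - 10)*(-8/27) = -31*(-8/27) = 248/27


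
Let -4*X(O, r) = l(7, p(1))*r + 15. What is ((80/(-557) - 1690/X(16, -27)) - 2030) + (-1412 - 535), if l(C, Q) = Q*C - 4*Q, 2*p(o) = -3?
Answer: -45941369/11697 ≈ -3927.6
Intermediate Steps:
p(o) = -3/2 (p(o) = (½)*(-3) = -3/2)
l(C, Q) = -4*Q + C*Q (l(C, Q) = C*Q - 4*Q = -4*Q + C*Q)
X(O, r) = -15/4 + 9*r/8 (X(O, r) = -((-3*(-4 + 7)/2)*r + 15)/4 = -((-3/2*3)*r + 15)/4 = -(-9*r/2 + 15)/4 = -(15 - 9*r/2)/4 = -15/4 + 9*r/8)
((80/(-557) - 1690/X(16, -27)) - 2030) + (-1412 - 535) = ((80/(-557) - 1690/(-15/4 + (9/8)*(-27))) - 2030) + (-1412 - 535) = ((80*(-1/557) - 1690/(-15/4 - 243/8)) - 2030) - 1947 = ((-80/557 - 1690/(-273/8)) - 2030) - 1947 = ((-80/557 - 1690*(-8/273)) - 2030) - 1947 = ((-80/557 + 1040/21) - 2030) - 1947 = (577600/11697 - 2030) - 1947 = -23167310/11697 - 1947 = -45941369/11697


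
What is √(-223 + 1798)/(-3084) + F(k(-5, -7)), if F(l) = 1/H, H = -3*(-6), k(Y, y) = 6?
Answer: 1/18 - 5*√7/1028 ≈ 0.042687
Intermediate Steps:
H = 18
F(l) = 1/18
√(-223 + 1798)/(-3084) + F(k(-5, -7)) = √(-223 + 1798)/(-3084) + 1/18 = √1575*(-1/3084) + 1/18 = (15*√7)*(-1/3084) + 1/18 = -5*√7/1028 + 1/18 = 1/18 - 5*√7/1028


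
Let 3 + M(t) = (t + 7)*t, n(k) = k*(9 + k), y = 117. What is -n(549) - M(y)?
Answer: -320847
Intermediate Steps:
M(t) = -3 + t*(7 + t) (M(t) = -3 + (t + 7)*t = -3 + (7 + t)*t = -3 + t*(7 + t))
-n(549) - M(y) = -549*(9 + 549) - (-3 + 117**2 + 7*117) = -549*558 - (-3 + 13689 + 819) = -1*306342 - 1*14505 = -306342 - 14505 = -320847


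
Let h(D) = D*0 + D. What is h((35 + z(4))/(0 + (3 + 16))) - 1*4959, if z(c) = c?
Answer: -94182/19 ≈ -4956.9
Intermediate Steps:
h(D) = D (h(D) = 0 + D = D)
h((35 + z(4))/(0 + (3 + 16))) - 1*4959 = (35 + 4)/(0 + (3 + 16)) - 1*4959 = 39/(0 + 19) - 4959 = 39/19 - 4959 = -94182/19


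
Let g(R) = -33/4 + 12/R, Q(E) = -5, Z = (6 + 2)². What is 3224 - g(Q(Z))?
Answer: 64693/20 ≈ 3234.6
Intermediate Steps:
Z = 64 (Z = 8² = 64)
g(R) = -33/4 + 12/R (g(R) = -33*¼ + 12/R = -33/4 + 12/R)
3224 - g(Q(Z)) = 3224 - (-33/4 + 12/(-5)) = 3224 - (-33/4 + 12*(-⅕)) = 3224 - (-33/4 - 12/5) = 3224 - 1*(-213/20) = 3224 + 213/20 = 64693/20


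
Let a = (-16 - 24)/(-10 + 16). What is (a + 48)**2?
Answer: 15376/9 ≈ 1708.4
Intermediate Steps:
a = -20/3 (a = -40/6 = -40*1/6 = -20/3 ≈ -6.6667)
(a + 48)**2 = (-20/3 + 48)**2 = (124/3)**2 = 15376/9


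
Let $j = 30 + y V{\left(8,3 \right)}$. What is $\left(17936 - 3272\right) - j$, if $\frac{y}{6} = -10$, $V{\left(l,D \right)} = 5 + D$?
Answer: $15114$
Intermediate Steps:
$y = -60$ ($y = 6 \left(-10\right) = -60$)
$j = -450$ ($j = 30 - 60 \left(5 + 3\right) = 30 - 480 = -450$)
$\left(17936 - 3272\right) - j = \left(17936 - 3272\right) - -450 = 14664 + 450 = 15114$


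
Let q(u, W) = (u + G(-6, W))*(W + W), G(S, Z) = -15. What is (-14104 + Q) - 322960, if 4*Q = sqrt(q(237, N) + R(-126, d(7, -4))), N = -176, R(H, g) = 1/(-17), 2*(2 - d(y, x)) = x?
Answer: -337064 + I*sqrt(22583633)/68 ≈ -3.3706e+5 + 69.886*I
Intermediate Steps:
d(y, x) = 2 - x/2
R(H, g) = -1/17
q(u, W) = 2*W*(-15 + u) (q(u, W) = (u - 15)*(W + W) = (-15 + u)*(2*W) = 2*W*(-15 + u))
Q = I*sqrt(22583633)/68 (Q = sqrt(2*(-176)*(-15 + 237) - 1/17)/4 = sqrt(2*(-176)*222 - 1/17)/4 = sqrt(-78144 - 1/17)/4 = sqrt(-1328449/17)/4 = (I*sqrt(22583633)/17)/4 = I*sqrt(22583633)/68 ≈ 69.886*I)
(-14104 + Q) - 322960 = (-14104 + I*sqrt(22583633)/68) - 322960 = -337064 + I*sqrt(22583633)/68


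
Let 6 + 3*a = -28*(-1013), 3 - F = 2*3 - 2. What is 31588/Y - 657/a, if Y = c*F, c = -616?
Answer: 5082718/99253 ≈ 51.210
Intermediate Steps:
F = -1 (F = 3 - (2*3 - 2) = 3 - (6 - 2) = 3 - 1*4 = 3 - 4 = -1)
a = 28358/3 (a = -2 + (-28*(-1013))/3 = -2 + (⅓)*28364 = -2 + 28364/3 = 28358/3 ≈ 9452.7)
Y = 616 (Y = -616*(-1) = 616)
31588/Y - 657/a = 31588/616 - 657/28358/3 = 31588*(1/616) - 657*3/28358 = 7897/154 - 1971/28358 = 5082718/99253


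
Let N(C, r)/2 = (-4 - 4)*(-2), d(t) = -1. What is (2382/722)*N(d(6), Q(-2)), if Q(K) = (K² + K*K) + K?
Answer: 38112/361 ≈ 105.57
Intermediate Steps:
Q(K) = K + 2*K² (Q(K) = (K² + K²) + K = 2*K² + K = K + 2*K²)
N(C, r) = 32 (N(C, r) = 2*((-4 - 4)*(-2)) = 2*(-8*(-2)) = 2*16 = 32)
(2382/722)*N(d(6), Q(-2)) = (2382/722)*32 = (2382*(1/722))*32 = (1191/361)*32 = 38112/361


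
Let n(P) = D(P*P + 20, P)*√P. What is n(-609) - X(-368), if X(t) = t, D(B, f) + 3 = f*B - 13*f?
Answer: 368 - 225870795*I*√609 ≈ 368.0 - 5.574e+9*I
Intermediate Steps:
D(B, f) = -3 - 13*f + B*f (D(B, f) = -3 + (f*B - 13*f) = -3 + (B*f - 13*f) = -3 + (-13*f + B*f) = -3 - 13*f + B*f)
n(P) = √P*(-3 - 13*P + P*(20 + P²)) (n(P) = (-3 - 13*P + (P*P + 20)*P)*√P = (-3 - 13*P + (P² + 20)*P)*√P = (-3 - 13*P + (20 + P²)*P)*√P = (-3 - 13*P + P*(20 + P²))*√P = √P*(-3 - 13*P + P*(20 + P²)))
n(-609) - X(-368) = √(-609)*(-3 + (-609)³ + 7*(-609)) - 1*(-368) = (I*√609)*(-3 - 225866529 - 4263) + 368 = (I*√609)*(-225870795) + 368 = -225870795*I*√609 + 368 = 368 - 225870795*I*√609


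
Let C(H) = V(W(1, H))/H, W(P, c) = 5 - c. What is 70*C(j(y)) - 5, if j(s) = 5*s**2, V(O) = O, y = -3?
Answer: -605/9 ≈ -67.222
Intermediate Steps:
C(H) = (5 - H)/H
70*C(j(y)) - 5 = 70*((5 - 5*(-3)**2)/((5*(-3)**2))) - 5 = 70*((5 - 5*9)/((5*9))) - 5 = 70*((5 - 1*45)/45) - 5 = 70*((5 - 45)/45) - 5 = 70*((1/45)*(-40)) - 5 = 70*(-8/9) - 5 = -560/9 - 5 = -605/9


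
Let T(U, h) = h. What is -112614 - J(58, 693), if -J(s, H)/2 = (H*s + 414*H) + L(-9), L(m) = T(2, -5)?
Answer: 541568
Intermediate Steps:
L(m) = -5
J(s, H) = 10 - 828*H - 2*H*s (J(s, H) = -2*((H*s + 414*H) - 5) = -2*((414*H + H*s) - 5) = -2*(-5 + 414*H + H*s) = 10 - 828*H - 2*H*s)
-112614 - J(58, 693) = -112614 - (10 - 828*693 - 2*693*58) = -112614 - (10 - 573804 - 80388) = -112614 - 1*(-654182) = -112614 + 654182 = 541568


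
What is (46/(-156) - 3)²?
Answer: 66049/6084 ≈ 10.856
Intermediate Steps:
(46/(-156) - 3)² = (46*(-1/156) - 3)² = (-23/78 - 3)² = (-257/78)² = 66049/6084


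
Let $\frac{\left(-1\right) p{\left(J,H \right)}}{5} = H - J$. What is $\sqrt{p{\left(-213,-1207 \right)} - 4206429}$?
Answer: $i \sqrt{4201459} \approx 2049.7 i$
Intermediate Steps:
$p{\left(J,H \right)} = - 5 H + 5 J$ ($p{\left(J,H \right)} = - 5 \left(H - J\right) = - 5 H + 5 J$)
$\sqrt{p{\left(-213,-1207 \right)} - 4206429} = \sqrt{\left(\left(-5\right) \left(-1207\right) + 5 \left(-213\right)\right) - 4206429} = \sqrt{\left(6035 - 1065\right) - 4206429} = \sqrt{4970 - 4206429} = \sqrt{-4201459} = i \sqrt{4201459}$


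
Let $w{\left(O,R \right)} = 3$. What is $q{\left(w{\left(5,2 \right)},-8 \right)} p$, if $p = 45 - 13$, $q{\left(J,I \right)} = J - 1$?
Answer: $64$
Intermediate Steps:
$q{\left(J,I \right)} = -1 + J$
$p = 32$
$q{\left(w{\left(5,2 \right)},-8 \right)} p = \left(-1 + 3\right) 32 = 2 \cdot 32 = 64$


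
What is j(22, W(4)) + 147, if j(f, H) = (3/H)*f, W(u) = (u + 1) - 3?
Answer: 180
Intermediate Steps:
W(u) = -2 + u (W(u) = (1 + u) - 3 = -2 + u)
j(f, H) = 3*f/H
j(22, W(4)) + 147 = 3*22/(-2 + 4) + 147 = 3*22/2 + 147 = 3*22*(1/2) + 147 = 33 + 147 = 180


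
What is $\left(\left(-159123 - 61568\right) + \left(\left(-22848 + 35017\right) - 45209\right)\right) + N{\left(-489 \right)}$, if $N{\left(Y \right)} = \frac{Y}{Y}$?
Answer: $-253730$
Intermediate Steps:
$N{\left(Y \right)} = 1$
$\left(\left(-159123 - 61568\right) + \left(\left(-22848 + 35017\right) - 45209\right)\right) + N{\left(-489 \right)} = \left(\left(-159123 - 61568\right) + \left(\left(-22848 + 35017\right) - 45209\right)\right) + 1 = \left(\left(-159123 - 61568\right) + \left(12169 - 45209\right)\right) + 1 = \left(-220691 - 33040\right) + 1 = -253731 + 1 = -253730$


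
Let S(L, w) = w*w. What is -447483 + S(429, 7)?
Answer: -447434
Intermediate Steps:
S(L, w) = w²
-447483 + S(429, 7) = -447483 + 7² = -447483 + 49 = -447434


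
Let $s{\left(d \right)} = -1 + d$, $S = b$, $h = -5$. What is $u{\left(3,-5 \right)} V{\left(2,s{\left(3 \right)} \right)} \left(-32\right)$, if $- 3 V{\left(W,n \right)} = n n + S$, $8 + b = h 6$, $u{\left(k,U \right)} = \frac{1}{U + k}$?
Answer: $\frac{544}{3} \approx 181.33$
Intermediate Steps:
$b = -38$ ($b = -8 - 30 = -38$)
$S = -38$
$V{\left(W,n \right)} = \frac{38}{3} - \frac{n^{2}}{3}$ ($V{\left(W,n \right)} = - \frac{n n - 38}{3} = - \frac{n^{2} - 38}{3} = - \frac{-38 + n^{2}}{3} = \frac{38}{3} - \frac{n^{2}}{3}$)
$u{\left(3,-5 \right)} V{\left(2,s{\left(3 \right)} \right)} \left(-32\right) = \frac{\frac{38}{3} - \frac{\left(-1 + 3\right)^{2}}{3}}{-5 + 3} \left(-32\right) = \frac{\frac{38}{3} - \frac{2^{2}}{3}}{-2} \left(-32\right) = - \frac{\frac{38}{3} - \frac{4}{3}}{2} \left(-32\right) = \left(- \frac{1}{2}\right) \frac{34}{3} \left(-32\right) = \left(- \frac{17}{3}\right) \left(-32\right) = \frac{544}{3}$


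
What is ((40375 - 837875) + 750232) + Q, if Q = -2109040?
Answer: -2156308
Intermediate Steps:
((40375 - 837875) + 750232) + Q = ((40375 - 837875) + 750232) - 2109040 = (-797500 + 750232) - 2109040 = -47268 - 2109040 = -2156308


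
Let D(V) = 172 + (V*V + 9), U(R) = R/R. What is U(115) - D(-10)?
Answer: -280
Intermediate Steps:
U(R) = 1
D(V) = 181 + V**2 (D(V) = 172 + (V**2 + 9) = 172 + (9 + V**2) = 181 + V**2)
U(115) - D(-10) = 1 - (181 + (-10)**2) = 1 - (181 + 100) = 1 - 1*281 = 1 - 281 = -280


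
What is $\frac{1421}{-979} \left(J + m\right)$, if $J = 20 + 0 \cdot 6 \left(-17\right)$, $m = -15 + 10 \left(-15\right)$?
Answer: $\frac{206045}{979} \approx 210.46$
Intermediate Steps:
$m = -165$ ($m = -15 - 150 = -165$)
$J = 20$ ($J = 20 + 0 \left(-17\right) = 20 + 0 = 20$)
$\frac{1421}{-979} \left(J + m\right) = \frac{1421}{-979} \left(20 - 165\right) = 1421 \left(- \frac{1}{979}\right) \left(-145\right) = \left(- \frac{1421}{979}\right) \left(-145\right) = \frac{206045}{979}$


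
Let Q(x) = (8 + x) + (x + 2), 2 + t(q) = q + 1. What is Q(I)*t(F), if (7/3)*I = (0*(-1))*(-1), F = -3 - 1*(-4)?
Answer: 0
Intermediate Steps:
F = 1 (F = -3 + 4 = 1)
I = 0 (I = 3*((0*(-1))*(-1))/7 = 3*(0*(-1))/7 = (3/7)*0 = 0)
t(q) = -1 + q (t(q) = -2 + (q + 1) = -2 + (1 + q) = -1 + q)
Q(x) = 10 + 2*x (Q(x) = (8 + x) + (2 + x) = 10 + 2*x)
Q(I)*t(F) = (10 + 2*0)*(-1 + 1) = (10 + 0)*0 = 10*0 = 0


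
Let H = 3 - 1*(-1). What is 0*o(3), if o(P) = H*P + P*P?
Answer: 0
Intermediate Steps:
H = 4 (H = 3 + 1 = 4)
o(P) = P**2 + 4*P (o(P) = 4*P + P*P = 4*P + P**2 = P**2 + 4*P)
0*o(3) = 0*(3*(4 + 3)) = 0*(3*7) = 0*21 = 0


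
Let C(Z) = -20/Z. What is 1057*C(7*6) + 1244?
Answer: 2222/3 ≈ 740.67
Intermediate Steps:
1057*C(7*6) + 1244 = 1057*(-20/(7*6)) + 1244 = 1057*(-20/42) + 1244 = 1057*(-20*1/42) + 1244 = 1057*(-10/21) + 1244 = -1510/3 + 1244 = 2222/3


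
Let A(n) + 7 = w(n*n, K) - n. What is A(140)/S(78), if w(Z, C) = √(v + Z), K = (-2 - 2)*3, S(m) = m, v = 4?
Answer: -49/26 + √29/3 ≈ -0.089561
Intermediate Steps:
K = -12 (K = -4*3 = -12)
w(Z, C) = √(4 + Z)
A(n) = -7 + √(4 + n²) - n (A(n) = -7 + (√(4 + n*n) - n) = -7 + (√(4 + n²) - n) = -7 + √(4 + n²) - n)
A(140)/S(78) = (-7 + √(4 + 140²) - 1*140)/78 = (-7 + √(4 + 19600) - 140)*(1/78) = (-7 + √19604 - 140)*(1/78) = (-7 + 26*√29 - 140)*(1/78) = (-147 + 26*√29)*(1/78) = -49/26 + √29/3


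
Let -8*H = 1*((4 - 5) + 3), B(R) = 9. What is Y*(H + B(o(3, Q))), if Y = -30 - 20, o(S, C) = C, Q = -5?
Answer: -875/2 ≈ -437.50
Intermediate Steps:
H = -¼ (H = -((4 - 5) + 3)/8 = -(-1 + 3)/8 = -2/8 = -⅛*2 = -¼ ≈ -0.25000)
Y = -50
Y*(H + B(o(3, Q))) = -50*(-¼ + 9) = -50*35/4 = -875/2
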